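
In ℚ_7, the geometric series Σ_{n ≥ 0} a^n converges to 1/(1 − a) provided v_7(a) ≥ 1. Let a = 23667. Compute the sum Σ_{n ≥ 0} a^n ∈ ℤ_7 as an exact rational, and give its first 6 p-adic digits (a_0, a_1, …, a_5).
Σ a^n = 1/(1 − a) = -1/23666;  first 6 digits = (1, 0, 0, 6, 2, 1)

v_7(a) = 3 ≥ 1, so the series converges in ℤ_7 to 1/(1 − a) = 1/(1 − 23667) = -1/23666. Expand this rational in ℤ_7: compute digits iteratively via d_i = x_i mod 7, x_{i+1} = (x_i − d_i)/7. The first 6 digits are (1, 0, 0, 6, 2, 1).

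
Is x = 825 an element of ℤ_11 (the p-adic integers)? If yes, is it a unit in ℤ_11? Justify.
x ∈ ℤ_11 but not a unit; v_11(x) = 1 > 0

ℤ_11 = {x ∈ ℚ_11 : v_11(x) ≥ 0} and ℤ_11^× = {x ∈ ℤ_11 : v_11(x) = 0}. Here v_11(825) = v_11(num) − v_11(den) = 1; compare against these criteria.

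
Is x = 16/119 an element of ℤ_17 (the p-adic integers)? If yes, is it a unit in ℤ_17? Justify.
x ∉ ℤ_17 (v_17(x) = -1 < 0)

ℤ_17 = {x ∈ ℚ_17 : v_17(x) ≥ 0} and ℤ_17^× = {x ∈ ℤ_17 : v_17(x) = 0}. Here v_17(16/119) = v_17(num) − v_17(den) = -1; compare against these criteria.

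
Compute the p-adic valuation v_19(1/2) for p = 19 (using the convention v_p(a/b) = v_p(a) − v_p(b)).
v_19(1/2) = 0

Factor powers of 19 from the numerator and denominator of the reduced fraction: 1 = 19^0 · 1 and 2 = 19^0 · 2. Apply v_p(a/b) = v_p(a) − v_p(b): v_19(1/2) = 0 − 0 = 0.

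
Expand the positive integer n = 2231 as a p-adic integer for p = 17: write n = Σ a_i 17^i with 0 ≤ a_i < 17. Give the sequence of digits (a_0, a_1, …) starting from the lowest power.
(a_0, a_1, …) = (4, 12, 7)

Repeated division by 17 gives the digits low-to-high: 2231 = 4 + 12·17^1 + 7·17^2. Digit sequence: (4, 12, 7).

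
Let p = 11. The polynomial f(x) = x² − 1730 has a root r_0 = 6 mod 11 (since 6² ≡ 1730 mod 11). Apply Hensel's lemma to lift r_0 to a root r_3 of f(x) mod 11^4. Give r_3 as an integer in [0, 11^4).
r_3 = 12348 (mod 14641)

Hensel's recurrence: r_{i+1} = r_i − f(r_i)·(f′(r_i))^{-1} mod 11^{i+2}, with f′(x) = 2x. Iterate:
  r_0 = 6 (mod 11)
  r_1 = 6 (mod 121)
  r_2 = 369 (mod 1331)
  r_3 = 12348 (mod 14641)
Final: r_3 = 12348, and one checks f(r_3) ≡ 0 mod 11^4.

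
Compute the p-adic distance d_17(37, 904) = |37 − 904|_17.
d_17(37, 904) = 1/289

Step 1 — x − y = 37 − 904 = -867. Step 2 — v_17(-867) = 2 (factor: -867 = −(17^2 · 3); the sign does not affect v_p). Step 3 — |x − y|_17 = 17^{-2} = 1/289.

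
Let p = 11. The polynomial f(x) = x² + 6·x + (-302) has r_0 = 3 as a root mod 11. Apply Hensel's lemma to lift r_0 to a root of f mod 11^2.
r_1 = 36 (mod 121)

Hensel: r_{i+1} = r_i − f(r_i)·(f′(r_i))^{-1} mod 11^{i+2}, f′(x) = 2x + 6. Iterate:
  r_0 = 3 (mod 11)
  r_1 = 36 (mod 121)
Final: r = 36 satisfies f(r) ≡ 0 mod 11^2.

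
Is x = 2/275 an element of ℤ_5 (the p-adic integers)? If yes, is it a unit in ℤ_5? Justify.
x ∉ ℤ_5 (v_5(x) = -2 < 0)

ℤ_5 = {x ∈ ℚ_5 : v_5(x) ≥ 0} and ℤ_5^× = {x ∈ ℤ_5 : v_5(x) = 0}. Here v_5(2/275) = v_5(num) − v_5(den) = -2; compare against these criteria.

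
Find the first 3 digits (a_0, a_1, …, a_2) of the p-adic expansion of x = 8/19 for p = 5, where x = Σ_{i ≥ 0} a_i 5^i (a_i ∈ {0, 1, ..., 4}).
(a_0, …, a_2) = (2, 1, 0)

v_5(8/19) = 0 (numerator and denominator both coprime to 5), so x ∈ ℤ_5^×. Compute digits iteratively via a_i = x_i mod 5, x_{i+1} = (x_i − a_i)/5, with x_0 = x:
  x_0 = 8/19;  a_0 = 2;  x_1 = (x_0 − 2)/5 = -6/19
  x_1 = -6/19;  a_1 = 1;  x_2 = (x_1 − 1)/5 = -5/19
  x_2 = -5/19;  a_2 = 0;  x_3 = (x_2 − 0)/5 = -1/19
Digits: (2, 1, 0).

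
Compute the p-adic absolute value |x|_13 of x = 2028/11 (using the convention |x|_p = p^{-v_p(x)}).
|2028/11|_13 = 1/169

Step 1 — compute v_13(x) by factoring powers of 13 out of the numerator and denominator: v_13(2028/11) = 2. Step 2 — apply |x|_p = p^{-v_p(x)} = 13^{-2} = 1/169.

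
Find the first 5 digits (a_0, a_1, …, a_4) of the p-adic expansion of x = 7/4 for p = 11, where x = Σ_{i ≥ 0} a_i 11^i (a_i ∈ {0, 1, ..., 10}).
(a_0, …, a_4) = (10, 2, 8, 2, 8)

v_11(7/4) = 0 (numerator and denominator both coprime to 11), so x ∈ ℤ_11^×. Compute digits iteratively via a_i = x_i mod 11, x_{i+1} = (x_i − a_i)/11, with x_0 = x:
  x_0 = 7/4;  a_0 = 10;  x_1 = (x_0 − 10)/11 = -3/4
  x_1 = -3/4;  a_1 = 2;  x_2 = (x_1 − 2)/11 = -1/4
  x_2 = -1/4;  a_2 = 8;  x_3 = (x_2 − 8)/11 = -3/4
  x_3 = -3/4;  a_3 = 2;  x_4 = (x_3 − 2)/11 = -1/4
  x_4 = -1/4;  a_4 = 8;  x_5 = (x_4 − 8)/11 = -3/4
Digits: (10, 2, 8, 2, 8).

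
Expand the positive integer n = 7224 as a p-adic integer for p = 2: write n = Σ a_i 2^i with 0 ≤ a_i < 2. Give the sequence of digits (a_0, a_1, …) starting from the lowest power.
(a_0, a_1, …) = (0, 0, 0, 1, 1, 1, 0, 0, 0, 0, 1, 1, 1)

Repeated division by 2 gives the digits low-to-high: 7224 = 1·2^3 + 1·2^4 + 1·2^5 + 1·2^10 + 1·2^11 + 1·2^12. Digit sequence: (0, 0, 0, 1, 1, 1, 0, 0, 0, 0, 1, 1, 1).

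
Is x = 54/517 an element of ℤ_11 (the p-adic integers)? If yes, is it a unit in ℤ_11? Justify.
x ∉ ℤ_11 (v_11(x) = -1 < 0)

ℤ_11 = {x ∈ ℚ_11 : v_11(x) ≥ 0} and ℤ_11^× = {x ∈ ℤ_11 : v_11(x) = 0}. Here v_11(54/517) = v_11(num) − v_11(den) = -1; compare against these criteria.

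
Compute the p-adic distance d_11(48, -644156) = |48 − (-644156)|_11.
d_11(48, -644156) = 1/161051

Step 1 — x − y = 48 − (-644156) = 644204. Step 2 — v_11(644204) = 5 (factor: 644204 = (11^5 · 4); the sign does not affect v_p). Step 3 — |x − y|_11 = 11^{-5} = 1/161051.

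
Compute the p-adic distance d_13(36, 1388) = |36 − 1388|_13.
d_13(36, 1388) = 1/169

Step 1 — x − y = 36 − 1388 = -1352. Step 2 — v_13(-1352) = 2 (factor: -1352 = −(13^2 · 8); the sign does not affect v_p). Step 3 — |x − y|_13 = 13^{-2} = 1/169.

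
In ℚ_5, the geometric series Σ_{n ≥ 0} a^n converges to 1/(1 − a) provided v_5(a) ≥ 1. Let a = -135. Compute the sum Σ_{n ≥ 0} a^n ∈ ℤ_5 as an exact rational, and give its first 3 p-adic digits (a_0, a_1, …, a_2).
Σ a^n = 1/(1 − a) = 1/136;  first 3 digits = (1, 3, 3)

v_5(a) = 1 ≥ 1, so the series converges in ℤ_5 to 1/(1 − a) = 1/(1 − (-135)) = 1/136. Expand this rational in ℤ_5: compute digits iteratively via d_i = x_i mod 5, x_{i+1} = (x_i − d_i)/5. The first 3 digits are (1, 3, 3).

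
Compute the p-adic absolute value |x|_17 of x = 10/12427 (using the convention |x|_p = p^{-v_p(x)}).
|10/12427|_17 = 289

Step 1 — compute v_17(x) by factoring powers of 17 out of the numerator and denominator: v_17(10/12427) = -2. Step 2 — apply |x|_p = p^{-v_p(x)} = 17^{2} = 289.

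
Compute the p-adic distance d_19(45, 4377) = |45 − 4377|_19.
d_19(45, 4377) = 1/361

Step 1 — x − y = 45 − 4377 = -4332. Step 2 — v_19(-4332) = 2 (factor: -4332 = −(19^2 · 12); the sign does not affect v_p). Step 3 — |x − y|_19 = 19^{-2} = 1/361.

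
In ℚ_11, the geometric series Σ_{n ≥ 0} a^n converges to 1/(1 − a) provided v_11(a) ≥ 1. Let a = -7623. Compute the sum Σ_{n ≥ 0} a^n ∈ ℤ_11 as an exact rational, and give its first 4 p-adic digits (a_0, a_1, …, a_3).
Σ a^n = 1/(1 − a) = 1/7624;  first 4 digits = (1, 0, 3, 5)

v_11(a) = 2 ≥ 1, so the series converges in ℤ_11 to 1/(1 − a) = 1/(1 − (-7623)) = 1/7624. Expand this rational in ℤ_11: compute digits iteratively via d_i = x_i mod 11, x_{i+1} = (x_i − d_i)/11. The first 4 digits are (1, 0, 3, 5).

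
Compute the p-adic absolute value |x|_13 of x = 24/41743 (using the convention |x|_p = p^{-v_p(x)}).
|24/41743|_13 = 2197

Step 1 — compute v_13(x) by factoring powers of 13 out of the numerator and denominator: v_13(24/41743) = -3. Step 2 — apply |x|_p = p^{-v_p(x)} = 13^{3} = 2197.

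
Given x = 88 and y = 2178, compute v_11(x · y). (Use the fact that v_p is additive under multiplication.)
v_11(191664) = 3

v_p(x) = 1 (factor: 88 = 11^1 · 8); v_p(y) = 2 (factor: 2178 = 11^2 · 18). Additivity: v_p(xy) = v_p(x) + v_p(y) = 1 + 2 = 3. (Direct check: xy = 191664 = 11^3 · (144).)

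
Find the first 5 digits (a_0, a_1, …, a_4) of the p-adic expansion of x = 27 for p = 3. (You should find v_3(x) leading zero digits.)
(a_0, …, a_4) = (0, 0, 0, 1, 0)

v_3(27) = 3, so a_0 = ... = a_2 = 0. Factor out: x = 3^3 · u with u = 1 a unit in ℤ_3. Expand u iteratively via a_{v+i} = u_i mod 3, u_{i+1} = (u_i − a_{v+i})/3:
  u_0 = 1;  a_3 = 1;  u_1 = (u_0 − 1)/3 = 0
  u_1 = 0;  a_4 = 0;  u_2 = (u_1 − 0)/3 = 0
Digits: (0, 0, 0, 1, 0).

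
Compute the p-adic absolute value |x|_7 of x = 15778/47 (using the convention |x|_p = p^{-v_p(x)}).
|15778/47|_7 = 1/343

Step 1 — compute v_7(x) by factoring powers of 7 out of the numerator and denominator: v_7(15778/47) = 3. Step 2 — apply |x|_p = p^{-v_p(x)} = 7^{-3} = 1/343.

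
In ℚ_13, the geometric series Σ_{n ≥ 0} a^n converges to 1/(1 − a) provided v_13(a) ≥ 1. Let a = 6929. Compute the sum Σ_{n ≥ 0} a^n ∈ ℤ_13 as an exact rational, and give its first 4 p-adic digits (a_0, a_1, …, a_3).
Σ a^n = 1/(1 − a) = -1/6928;  first 4 digits = (1, 0, 2, 3)

v_13(a) = 2 ≥ 1, so the series converges in ℤ_13 to 1/(1 − a) = 1/(1 − 6929) = -1/6928. Expand this rational in ℤ_13: compute digits iteratively via d_i = x_i mod 13, x_{i+1} = (x_i − d_i)/13. The first 4 digits are (1, 0, 2, 3).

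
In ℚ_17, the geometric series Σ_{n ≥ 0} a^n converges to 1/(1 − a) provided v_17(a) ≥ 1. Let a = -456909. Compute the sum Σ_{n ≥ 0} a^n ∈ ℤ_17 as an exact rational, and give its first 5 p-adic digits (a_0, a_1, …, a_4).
Σ a^n = 1/(1 − a) = 1/456910;  first 5 digits = (1, 0, 0, 9, 11)

v_17(a) = 3 ≥ 1, so the series converges in ℤ_17 to 1/(1 − a) = 1/(1 − (-456909)) = 1/456910. Expand this rational in ℤ_17: compute digits iteratively via d_i = x_i mod 17, x_{i+1} = (x_i − d_i)/17. The first 5 digits are (1, 0, 0, 9, 11).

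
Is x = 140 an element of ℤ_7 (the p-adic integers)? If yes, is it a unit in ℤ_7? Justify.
x ∈ ℤ_7 but not a unit; v_7(x) = 1 > 0

ℤ_7 = {x ∈ ℚ_7 : v_7(x) ≥ 0} and ℤ_7^× = {x ∈ ℤ_7 : v_7(x) = 0}. Here v_7(140) = v_7(num) − v_7(den) = 1; compare against these criteria.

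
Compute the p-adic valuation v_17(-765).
v_17(-765) = 1

v_17(n) is the largest exponent k such that 17^k divides n. Factor out: -765 = -17^1 · 45. (Sign doesn't affect v_p.) So v_17(-765) = 1.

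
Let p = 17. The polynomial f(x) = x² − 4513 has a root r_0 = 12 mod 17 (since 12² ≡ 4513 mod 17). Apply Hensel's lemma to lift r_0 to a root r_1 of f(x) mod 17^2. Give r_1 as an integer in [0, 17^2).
r_1 = 182 (mod 289)

Hensel's recurrence: r_{i+1} = r_i − f(r_i)·(f′(r_i))^{-1} mod 17^{i+2}, with f′(x) = 2x. Iterate:
  r_0 = 12 (mod 17)
  r_1 = 182 (mod 289)
Final: r_1 = 182, and one checks f(r_1) ≡ 0 mod 17^2.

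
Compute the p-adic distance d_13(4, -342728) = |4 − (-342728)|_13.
d_13(4, -342728) = 1/28561

Step 1 — x − y = 4 − (-342728) = 342732. Step 2 — v_13(342732) = 4 (factor: 342732 = (13^4 · 12); the sign does not affect v_p). Step 3 — |x − y|_13 = 13^{-4} = 1/28561.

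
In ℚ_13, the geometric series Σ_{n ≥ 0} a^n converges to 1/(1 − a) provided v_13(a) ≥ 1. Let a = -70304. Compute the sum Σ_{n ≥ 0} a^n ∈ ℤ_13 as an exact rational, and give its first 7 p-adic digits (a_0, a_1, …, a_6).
Σ a^n = 1/(1 − a) = 1/70305;  first 7 digits = (1, 0, 0, 7, 10, 12, 9)

v_13(a) = 3 ≥ 1, so the series converges in ℤ_13 to 1/(1 − a) = 1/(1 − (-70304)) = 1/70305. Expand this rational in ℤ_13: compute digits iteratively via d_i = x_i mod 13, x_{i+1} = (x_i − d_i)/13. The first 7 digits are (1, 0, 0, 7, 10, 12, 9).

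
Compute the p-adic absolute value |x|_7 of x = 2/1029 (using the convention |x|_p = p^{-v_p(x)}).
|2/1029|_7 = 343

Step 1 — compute v_7(x) by factoring powers of 7 out of the numerator and denominator: v_7(2/1029) = -3. Step 2 — apply |x|_p = p^{-v_p(x)} = 7^{3} = 343.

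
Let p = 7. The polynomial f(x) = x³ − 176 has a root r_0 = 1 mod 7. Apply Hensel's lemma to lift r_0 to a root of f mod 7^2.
r_1 = 43 (mod 49)

Hensel: r_{i+1} = r_i − f(r_i)/f′(r_i) mod 7^{i+2}, where f′(x) = 3x². Iterate:
  r_0 = 1 (mod 7)
  r_1 = 43 (mod 49)
Final: r = 43 with f(r) ≡ 0 mod 7^2.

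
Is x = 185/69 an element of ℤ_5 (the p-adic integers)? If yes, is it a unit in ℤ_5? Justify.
x ∈ ℤ_5 but not a unit; v_5(x) = 1 > 0

ℤ_5 = {x ∈ ℚ_5 : v_5(x) ≥ 0} and ℤ_5^× = {x ∈ ℤ_5 : v_5(x) = 0}. Here v_5(185/69) = v_5(num) − v_5(den) = 1; compare against these criteria.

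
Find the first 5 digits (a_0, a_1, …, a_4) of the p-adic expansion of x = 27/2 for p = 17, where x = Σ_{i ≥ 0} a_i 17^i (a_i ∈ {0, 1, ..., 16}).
(a_0, …, a_4) = (5, 9, 8, 8, 8)

v_17(27/2) = 0 (numerator and denominator both coprime to 17), so x ∈ ℤ_17^×. Compute digits iteratively via a_i = x_i mod 17, x_{i+1} = (x_i − a_i)/17, with x_0 = x:
  x_0 = 27/2;  a_0 = 5;  x_1 = (x_0 − 5)/17 = 1/2
  x_1 = 1/2;  a_1 = 9;  x_2 = (x_1 − 9)/17 = -1/2
  x_2 = -1/2;  a_2 = 8;  x_3 = (x_2 − 8)/17 = -1/2
  x_3 = -1/2;  a_3 = 8;  x_4 = (x_3 − 8)/17 = -1/2
  x_4 = -1/2;  a_4 = 8;  x_5 = (x_4 − 8)/17 = -1/2
Digits: (5, 9, 8, 8, 8).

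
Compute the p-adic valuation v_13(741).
v_13(741) = 1

v_13(n) is the largest exponent k such that 13^k divides n. Factor out: 741 = 13^1 · 57. (Sign doesn't affect v_p.) So v_13(741) = 1.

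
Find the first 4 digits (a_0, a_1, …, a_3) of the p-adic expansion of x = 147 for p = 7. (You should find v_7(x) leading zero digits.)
(a_0, …, a_3) = (0, 0, 3, 0)

v_7(147) = 2, so a_0 = ... = a_1 = 0. Factor out: x = 7^2 · u with u = 3 a unit in ℤ_7. Expand u iteratively via a_{v+i} = u_i mod 7, u_{i+1} = (u_i − a_{v+i})/7:
  u_0 = 3;  a_2 = 3;  u_1 = (u_0 − 3)/7 = 0
  u_1 = 0;  a_3 = 0;  u_2 = (u_1 − 0)/7 = 0
Digits: (0, 0, 3, 0).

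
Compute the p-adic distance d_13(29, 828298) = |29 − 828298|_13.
d_13(29, 828298) = 1/28561

Step 1 — x − y = 29 − 828298 = -828269. Step 2 — v_13(-828269) = 4 (factor: -828269 = −(13^4 · 29); the sign does not affect v_p). Step 3 — |x − y|_13 = 13^{-4} = 1/28561.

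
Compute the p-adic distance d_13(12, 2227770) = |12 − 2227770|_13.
d_13(12, 2227770) = 1/371293

Step 1 — x − y = 12 − 2227770 = -2227758. Step 2 — v_13(-2227758) = 5 (factor: -2227758 = −(13^5 · 6); the sign does not affect v_p). Step 3 — |x − y|_13 = 13^{-5} = 1/371293.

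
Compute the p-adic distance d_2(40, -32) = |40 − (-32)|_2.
d_2(40, -32) = 1/8

Step 1 — x − y = 40 − (-32) = 72. Step 2 — v_2(72) = 3 (factor: 72 = (2^3 · 9); the sign does not affect v_p). Step 3 — |x − y|_2 = 2^{-3} = 1/8.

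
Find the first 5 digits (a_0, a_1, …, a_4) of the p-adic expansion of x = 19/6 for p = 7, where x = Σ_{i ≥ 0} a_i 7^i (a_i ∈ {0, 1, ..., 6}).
(a_0, …, a_4) = (2, 6, 5, 5, 5)

v_7(19/6) = 0 (numerator and denominator both coprime to 7), so x ∈ ℤ_7^×. Compute digits iteratively via a_i = x_i mod 7, x_{i+1} = (x_i − a_i)/7, with x_0 = x:
  x_0 = 19/6;  a_0 = 2;  x_1 = (x_0 − 2)/7 = 1/6
  x_1 = 1/6;  a_1 = 6;  x_2 = (x_1 − 6)/7 = -5/6
  x_2 = -5/6;  a_2 = 5;  x_3 = (x_2 − 5)/7 = -5/6
  x_3 = -5/6;  a_3 = 5;  x_4 = (x_3 − 5)/7 = -5/6
  x_4 = -5/6;  a_4 = 5;  x_5 = (x_4 − 5)/7 = -5/6
Digits: (2, 6, 5, 5, 5).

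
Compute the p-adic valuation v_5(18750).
v_5(18750) = 5

v_5(n) is the largest exponent k such that 5^k divides n. Factor out: 18750 = 5^5 · 6. (Sign doesn't affect v_p.) So v_5(18750) = 5.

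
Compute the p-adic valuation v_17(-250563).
v_17(-250563) = 4

v_17(n) is the largest exponent k such that 17^k divides n. Factor out: -250563 = -17^4 · 3. (Sign doesn't affect v_p.) So v_17(-250563) = 4.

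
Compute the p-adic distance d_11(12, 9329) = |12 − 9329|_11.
d_11(12, 9329) = 1/1331

Step 1 — x − y = 12 − 9329 = -9317. Step 2 — v_11(-9317) = 3 (factor: -9317 = −(11^3 · 7); the sign does not affect v_p). Step 3 — |x − y|_11 = 11^{-3} = 1/1331.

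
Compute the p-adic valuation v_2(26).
v_2(26) = 1

v_2(n) is the largest exponent k such that 2^k divides n. Factor out: 26 = 2^1 · 13. (Sign doesn't affect v_p.) So v_2(26) = 1.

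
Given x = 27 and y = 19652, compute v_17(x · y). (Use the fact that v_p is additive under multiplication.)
v_17(530604) = 3

v_p(x) = 0 (factor: 27 = 17^0 · 27); v_p(y) = 3 (factor: 19652 = 17^3 · 4). Additivity: v_p(xy) = v_p(x) + v_p(y) = 0 + 3 = 3. (Direct check: xy = 530604 = 17^3 · (108).)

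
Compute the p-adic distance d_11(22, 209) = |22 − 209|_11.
d_11(22, 209) = 1/11

Step 1 — x − y = 22 − 209 = -187. Step 2 — v_11(-187) = 1 (factor: -187 = −(11^1 · 17); the sign does not affect v_p). Step 3 — |x − y|_11 = 11^{-1} = 1/11.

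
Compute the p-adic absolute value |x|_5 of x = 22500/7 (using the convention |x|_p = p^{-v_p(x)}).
|22500/7|_5 = 1/625

Step 1 — compute v_5(x) by factoring powers of 5 out of the numerator and denominator: v_5(22500/7) = 4. Step 2 — apply |x|_p = p^{-v_p(x)} = 5^{-4} = 1/625.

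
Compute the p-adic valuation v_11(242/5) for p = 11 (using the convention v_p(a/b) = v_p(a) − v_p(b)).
v_11(242/5) = 2

Factor powers of 11 from the numerator and denominator of the reduced fraction: 242 = 11^2 · 2 and 5 = 11^0 · 5. Apply v_p(a/b) = v_p(a) − v_p(b): v_11(242/5) = 2 − 0 = 2.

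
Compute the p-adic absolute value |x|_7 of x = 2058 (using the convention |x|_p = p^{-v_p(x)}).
|2058|_7 = 1/343

Step 1 — compute v_7(x) by factoring powers of 7 out of the numerator and denominator: v_7(2058) = 3. Step 2 — apply |x|_p = p^{-v_p(x)} = 7^{-3} = 1/343.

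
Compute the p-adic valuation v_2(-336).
v_2(-336) = 4

v_2(n) is the largest exponent k such that 2^k divides n. Factor out: -336 = -2^4 · 21. (Sign doesn't affect v_p.) So v_2(-336) = 4.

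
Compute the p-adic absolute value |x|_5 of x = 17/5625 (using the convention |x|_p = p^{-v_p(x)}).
|17/5625|_5 = 625

Step 1 — compute v_5(x) by factoring powers of 5 out of the numerator and denominator: v_5(17/5625) = -4. Step 2 — apply |x|_p = p^{-v_p(x)} = 5^{4} = 625.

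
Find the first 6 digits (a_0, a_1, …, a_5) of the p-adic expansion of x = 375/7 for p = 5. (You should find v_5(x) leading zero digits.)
(a_0, …, a_5) = (0, 0, 0, 4, 0, 2)

v_5(375/7) = 3, so a_0 = ... = a_2 = 0. Factor out: x = 5^3 · u with u = 3/7 a unit in ℤ_5. Expand u iteratively via a_{v+i} = u_i mod 5, u_{i+1} = (u_i − a_{v+i})/5:
  u_0 = 3/7;  a_3 = 4;  u_1 = (u_0 − 4)/5 = -5/7
  u_1 = -5/7;  a_4 = 0;  u_2 = (u_1 − 0)/5 = -1/7
  u_2 = -1/7;  a_5 = 2;  u_3 = (u_2 − 2)/5 = -3/7
Digits: (0, 0, 0, 4, 0, 2).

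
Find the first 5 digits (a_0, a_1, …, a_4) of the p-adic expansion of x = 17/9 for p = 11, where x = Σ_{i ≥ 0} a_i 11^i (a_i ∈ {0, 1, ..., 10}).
(a_0, …, a_4) = (8, 8, 9, 4, 2)

v_11(17/9) = 0 (numerator and denominator both coprime to 11), so x ∈ ℤ_11^×. Compute digits iteratively via a_i = x_i mod 11, x_{i+1} = (x_i − a_i)/11, with x_0 = x:
  x_0 = 17/9;  a_0 = 8;  x_1 = (x_0 − 8)/11 = -5/9
  x_1 = -5/9;  a_1 = 8;  x_2 = (x_1 − 8)/11 = -7/9
  x_2 = -7/9;  a_2 = 9;  x_3 = (x_2 − 9)/11 = -8/9
  x_3 = -8/9;  a_3 = 4;  x_4 = (x_3 − 4)/11 = -4/9
  x_4 = -4/9;  a_4 = 2;  x_5 = (x_4 − 2)/11 = -2/9
Digits: (8, 8, 9, 4, 2).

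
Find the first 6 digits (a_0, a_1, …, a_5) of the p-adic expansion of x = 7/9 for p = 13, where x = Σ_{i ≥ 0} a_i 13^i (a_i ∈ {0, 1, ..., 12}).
(a_0, …, a_5) = (8, 11, 2, 7, 11, 2)

v_13(7/9) = 0 (numerator and denominator both coprime to 13), so x ∈ ℤ_13^×. Compute digits iteratively via a_i = x_i mod 13, x_{i+1} = (x_i − a_i)/13, with x_0 = x:
  x_0 = 7/9;  a_0 = 8;  x_1 = (x_0 − 8)/13 = -5/9
  x_1 = -5/9;  a_1 = 11;  x_2 = (x_1 − 11)/13 = -8/9
  x_2 = -8/9;  a_2 = 2;  x_3 = (x_2 − 2)/13 = -2/9
  x_3 = -2/9;  a_3 = 7;  x_4 = (x_3 − 7)/13 = -5/9
  x_4 = -5/9;  a_4 = 11;  x_5 = (x_4 − 11)/13 = -8/9
  x_5 = -8/9;  a_5 = 2;  x_6 = (x_5 − 2)/13 = -2/9
Digits: (8, 11, 2, 7, 11, 2).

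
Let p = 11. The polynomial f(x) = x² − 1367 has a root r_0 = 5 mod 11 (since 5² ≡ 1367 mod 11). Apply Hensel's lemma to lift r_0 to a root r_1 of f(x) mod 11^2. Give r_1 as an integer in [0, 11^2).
r_1 = 115 (mod 121)

Hensel's recurrence: r_{i+1} = r_i − f(r_i)·(f′(r_i))^{-1} mod 11^{i+2}, with f′(x) = 2x. Iterate:
  r_0 = 5 (mod 11)
  r_1 = 115 (mod 121)
Final: r_1 = 115, and one checks f(r_1) ≡ 0 mod 11^2.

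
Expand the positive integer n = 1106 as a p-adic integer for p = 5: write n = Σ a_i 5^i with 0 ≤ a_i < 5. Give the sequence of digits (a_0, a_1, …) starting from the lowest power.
(a_0, a_1, …) = (1, 1, 4, 3, 1)

Repeated division by 5 gives the digits low-to-high: 1106 = 1 + 1·5^1 + 4·5^2 + 3·5^3 + 1·5^4. Digit sequence: (1, 1, 4, 3, 1).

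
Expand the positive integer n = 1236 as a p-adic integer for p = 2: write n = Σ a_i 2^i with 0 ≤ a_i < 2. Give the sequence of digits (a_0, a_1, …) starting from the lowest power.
(a_0, a_1, …) = (0, 0, 1, 0, 1, 0, 1, 1, 0, 0, 1)

Repeated division by 2 gives the digits low-to-high: 1236 = 1·2^2 + 1·2^4 + 1·2^6 + 1·2^7 + 1·2^10. Digit sequence: (0, 0, 1, 0, 1, 0, 1, 1, 0, 0, 1).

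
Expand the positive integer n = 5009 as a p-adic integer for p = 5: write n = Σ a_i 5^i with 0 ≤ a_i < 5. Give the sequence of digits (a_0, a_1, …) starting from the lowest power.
(a_0, a_1, …) = (4, 1, 0, 0, 3, 1)

Repeated division by 5 gives the digits low-to-high: 5009 = 4 + 1·5^1 + 3·5^4 + 1·5^5. Digit sequence: (4, 1, 0, 0, 3, 1).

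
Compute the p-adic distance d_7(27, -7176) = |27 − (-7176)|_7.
d_7(27, -7176) = 1/2401

Step 1 — x − y = 27 − (-7176) = 7203. Step 2 — v_7(7203) = 4 (factor: 7203 = (7^4 · 3); the sign does not affect v_p). Step 3 — |x − y|_7 = 7^{-4} = 1/2401.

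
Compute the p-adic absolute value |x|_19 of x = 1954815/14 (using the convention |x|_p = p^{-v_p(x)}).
|1954815/14|_19 = 1/130321

Step 1 — compute v_19(x) by factoring powers of 19 out of the numerator and denominator: v_19(1954815/14) = 4. Step 2 — apply |x|_p = p^{-v_p(x)} = 19^{-4} = 1/130321.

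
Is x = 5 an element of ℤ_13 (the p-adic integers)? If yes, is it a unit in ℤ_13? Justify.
x ∈ ℤ_13^× (unit); v_13(x) = 0

ℤ_13 = {x ∈ ℚ_13 : v_13(x) ≥ 0} and ℤ_13^× = {x ∈ ℤ_13 : v_13(x) = 0}. Here v_13(5) = v_13(num) − v_13(den) = 0; compare against these criteria.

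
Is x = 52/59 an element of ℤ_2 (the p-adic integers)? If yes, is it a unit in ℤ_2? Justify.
x ∈ ℤ_2 but not a unit; v_2(x) = 2 > 0

ℤ_2 = {x ∈ ℚ_2 : v_2(x) ≥ 0} and ℤ_2^× = {x ∈ ℤ_2 : v_2(x) = 0}. Here v_2(52/59) = v_2(num) − v_2(den) = 2; compare against these criteria.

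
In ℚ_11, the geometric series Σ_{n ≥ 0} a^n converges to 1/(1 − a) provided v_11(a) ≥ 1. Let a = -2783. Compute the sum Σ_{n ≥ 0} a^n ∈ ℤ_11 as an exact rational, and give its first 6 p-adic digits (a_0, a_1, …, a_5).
Σ a^n = 1/(1 − a) = 1/2784;  first 6 digits = (1, 0, 10, 8, 0, 4)

v_11(a) = 2 ≥ 1, so the series converges in ℤ_11 to 1/(1 − a) = 1/(1 − (-2783)) = 1/2784. Expand this rational in ℤ_11: compute digits iteratively via d_i = x_i mod 11, x_{i+1} = (x_i − d_i)/11. The first 6 digits are (1, 0, 10, 8, 0, 4).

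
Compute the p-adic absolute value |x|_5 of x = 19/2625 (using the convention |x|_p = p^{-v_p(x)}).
|19/2625|_5 = 125

Step 1 — compute v_5(x) by factoring powers of 5 out of the numerator and denominator: v_5(19/2625) = -3. Step 2 — apply |x|_p = p^{-v_p(x)} = 5^{3} = 125.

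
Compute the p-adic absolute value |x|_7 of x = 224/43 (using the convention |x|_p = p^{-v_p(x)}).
|224/43|_7 = 1/7

Step 1 — compute v_7(x) by factoring powers of 7 out of the numerator and denominator: v_7(224/43) = 1. Step 2 — apply |x|_p = p^{-v_p(x)} = 7^{-1} = 1/7.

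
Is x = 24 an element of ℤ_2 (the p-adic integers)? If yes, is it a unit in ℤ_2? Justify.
x ∈ ℤ_2 but not a unit; v_2(x) = 3 > 0

ℤ_2 = {x ∈ ℚ_2 : v_2(x) ≥ 0} and ℤ_2^× = {x ∈ ℤ_2 : v_2(x) = 0}. Here v_2(24) = v_2(num) − v_2(den) = 3; compare against these criteria.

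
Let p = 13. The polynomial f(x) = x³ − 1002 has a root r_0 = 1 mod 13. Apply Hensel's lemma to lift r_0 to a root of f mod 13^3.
r_2 = 560 (mod 2197)

Hensel: r_{i+1} = r_i − f(r_i)/f′(r_i) mod 13^{i+2}, where f′(x) = 3x². Iterate:
  r_0 = 1 (mod 13)
  r_1 = 53 (mod 169)
  r_2 = 560 (mod 2197)
Final: r = 560 with f(r) ≡ 0 mod 13^3.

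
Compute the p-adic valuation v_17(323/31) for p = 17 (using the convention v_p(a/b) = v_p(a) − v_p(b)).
v_17(323/31) = 1

Factor powers of 17 from the numerator and denominator of the reduced fraction: 323 = 17^1 · 19 and 31 = 17^0 · 31. Apply v_p(a/b) = v_p(a) − v_p(b): v_17(323/31) = 1 − 0 = 1.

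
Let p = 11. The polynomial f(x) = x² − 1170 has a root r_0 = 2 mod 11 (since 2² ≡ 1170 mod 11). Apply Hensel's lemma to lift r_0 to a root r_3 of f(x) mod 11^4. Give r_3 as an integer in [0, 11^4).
r_3 = 7251 (mod 14641)

Hensel's recurrence: r_{i+1} = r_i − f(r_i)·(f′(r_i))^{-1} mod 11^{i+2}, with f′(x) = 2x. Iterate:
  r_0 = 2 (mod 11)
  r_1 = 112 (mod 121)
  r_2 = 596 (mod 1331)
  r_3 = 7251 (mod 14641)
Final: r_3 = 7251, and one checks f(r_3) ≡ 0 mod 11^4.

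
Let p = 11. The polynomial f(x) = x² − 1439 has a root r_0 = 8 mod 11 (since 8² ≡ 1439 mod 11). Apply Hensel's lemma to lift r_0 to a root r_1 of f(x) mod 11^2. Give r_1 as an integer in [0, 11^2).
r_1 = 41 (mod 121)

Hensel's recurrence: r_{i+1} = r_i − f(r_i)·(f′(r_i))^{-1} mod 11^{i+2}, with f′(x) = 2x. Iterate:
  r_0 = 8 (mod 11)
  r_1 = 41 (mod 121)
Final: r_1 = 41, and one checks f(r_1) ≡ 0 mod 11^2.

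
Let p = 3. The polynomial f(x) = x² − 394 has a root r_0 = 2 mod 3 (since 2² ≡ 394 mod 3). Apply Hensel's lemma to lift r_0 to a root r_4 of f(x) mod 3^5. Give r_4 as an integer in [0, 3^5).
r_4 = 131 (mod 243)

Hensel's recurrence: r_{i+1} = r_i − f(r_i)·(f′(r_i))^{-1} mod 3^{i+2}, with f′(x) = 2x. Iterate:
  r_0 = 2 (mod 3)
  r_1 = 5 (mod 9)
  r_2 = 23 (mod 27)
  r_3 = 50 (mod 81)
  r_4 = 131 (mod 243)
Final: r_4 = 131, and one checks f(r_4) ≡ 0 mod 3^5.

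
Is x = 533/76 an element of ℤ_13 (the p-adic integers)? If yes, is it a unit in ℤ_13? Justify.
x ∈ ℤ_13 but not a unit; v_13(x) = 1 > 0

ℤ_13 = {x ∈ ℚ_13 : v_13(x) ≥ 0} and ℤ_13^× = {x ∈ ℤ_13 : v_13(x) = 0}. Here v_13(533/76) = v_13(num) − v_13(den) = 1; compare against these criteria.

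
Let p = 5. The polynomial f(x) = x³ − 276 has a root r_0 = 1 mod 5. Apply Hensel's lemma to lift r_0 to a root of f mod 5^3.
r_2 = 51 (mod 125)

Hensel: r_{i+1} = r_i − f(r_i)/f′(r_i) mod 5^{i+2}, where f′(x) = 3x². Iterate:
  r_0 = 1 (mod 5)
  r_1 = 1 (mod 25)
  r_2 = 51 (mod 125)
Final: r = 51 with f(r) ≡ 0 mod 5^3.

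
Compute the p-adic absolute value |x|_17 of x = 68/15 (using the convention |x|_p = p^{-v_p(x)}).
|68/15|_17 = 1/17

Step 1 — compute v_17(x) by factoring powers of 17 out of the numerator and denominator: v_17(68/15) = 1. Step 2 — apply |x|_p = p^{-v_p(x)} = 17^{-1} = 1/17.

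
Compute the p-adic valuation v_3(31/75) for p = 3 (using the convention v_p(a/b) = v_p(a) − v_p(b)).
v_3(31/75) = -1

Factor powers of 3 from the numerator and denominator of the reduced fraction: 31 = 3^0 · 31 and 75 = 3^1 · 25. Apply v_p(a/b) = v_p(a) − v_p(b): v_3(31/75) = 0 − 1 = -1.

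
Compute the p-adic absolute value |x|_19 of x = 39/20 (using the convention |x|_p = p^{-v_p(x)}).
|39/20|_19 = 1

Step 1 — compute v_19(x) by factoring powers of 19 out of the numerator and denominator: v_19(39/20) = 0. Step 2 — apply |x|_p = p^{-v_p(x)} = 19^{0} = 1.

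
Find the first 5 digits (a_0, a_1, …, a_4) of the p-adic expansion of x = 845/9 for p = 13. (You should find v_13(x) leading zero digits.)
(a_0, …, a_4) = (0, 0, 2, 10, 5)

v_13(845/9) = 2, so a_0 = ... = a_1 = 0. Factor out: x = 13^2 · u with u = 5/9 a unit in ℤ_13. Expand u iteratively via a_{v+i} = u_i mod 13, u_{i+1} = (u_i − a_{v+i})/13:
  u_0 = 5/9;  a_2 = 2;  u_1 = (u_0 − 2)/13 = -1/9
  u_1 = -1/9;  a_3 = 10;  u_2 = (u_1 − 10)/13 = -7/9
  u_2 = -7/9;  a_4 = 5;  u_3 = (u_2 − 5)/13 = -4/9
Digits: (0, 0, 2, 10, 5).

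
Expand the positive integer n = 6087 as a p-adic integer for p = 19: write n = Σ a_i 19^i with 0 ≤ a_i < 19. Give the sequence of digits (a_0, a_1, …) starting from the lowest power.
(a_0, a_1, …) = (7, 16, 16)

Repeated division by 19 gives the digits low-to-high: 6087 = 7 + 16·19^1 + 16·19^2. Digit sequence: (7, 16, 16).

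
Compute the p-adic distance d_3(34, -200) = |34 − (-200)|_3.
d_3(34, -200) = 1/9

Step 1 — x − y = 34 − (-200) = 234. Step 2 — v_3(234) = 2 (factor: 234 = (3^2 · 26); the sign does not affect v_p). Step 3 — |x − y|_3 = 3^{-2} = 1/9.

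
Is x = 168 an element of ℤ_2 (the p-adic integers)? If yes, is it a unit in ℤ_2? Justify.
x ∈ ℤ_2 but not a unit; v_2(x) = 3 > 0

ℤ_2 = {x ∈ ℚ_2 : v_2(x) ≥ 0} and ℤ_2^× = {x ∈ ℤ_2 : v_2(x) = 0}. Here v_2(168) = v_2(num) − v_2(den) = 3; compare against these criteria.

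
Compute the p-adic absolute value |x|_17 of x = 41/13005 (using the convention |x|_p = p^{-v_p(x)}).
|41/13005|_17 = 289

Step 1 — compute v_17(x) by factoring powers of 17 out of the numerator and denominator: v_17(41/13005) = -2. Step 2 — apply |x|_p = p^{-v_p(x)} = 17^{2} = 289.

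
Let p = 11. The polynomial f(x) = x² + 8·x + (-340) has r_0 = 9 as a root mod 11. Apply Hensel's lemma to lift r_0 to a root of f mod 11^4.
r_3 = 10129 (mod 14641)

Hensel: r_{i+1} = r_i − f(r_i)·(f′(r_i))^{-1} mod 11^{i+2}, f′(x) = 2x + 8. Iterate:
  r_0 = 9 (mod 11)
  r_1 = 86 (mod 121)
  r_2 = 812 (mod 1331)
  r_3 = 10129 (mod 14641)
Final: r = 10129 satisfies f(r) ≡ 0 mod 11^4.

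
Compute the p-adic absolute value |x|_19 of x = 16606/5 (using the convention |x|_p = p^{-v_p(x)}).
|16606/5|_19 = 1/361

Step 1 — compute v_19(x) by factoring powers of 19 out of the numerator and denominator: v_19(16606/5) = 2. Step 2 — apply |x|_p = p^{-v_p(x)} = 19^{-2} = 1/361.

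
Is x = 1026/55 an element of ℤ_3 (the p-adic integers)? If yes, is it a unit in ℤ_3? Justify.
x ∈ ℤ_3 but not a unit; v_3(x) = 3 > 0

ℤ_3 = {x ∈ ℚ_3 : v_3(x) ≥ 0} and ℤ_3^× = {x ∈ ℤ_3 : v_3(x) = 0}. Here v_3(1026/55) = v_3(num) − v_3(den) = 3; compare against these criteria.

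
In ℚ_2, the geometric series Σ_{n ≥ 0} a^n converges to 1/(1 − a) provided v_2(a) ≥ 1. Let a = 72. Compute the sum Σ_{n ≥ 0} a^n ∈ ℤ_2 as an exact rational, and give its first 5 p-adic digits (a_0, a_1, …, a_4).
Σ a^n = 1/(1 − a) = -1/71;  first 5 digits = (1, 0, 0, 1, 0)

v_2(a) = 3 ≥ 1, so the series converges in ℤ_2 to 1/(1 − a) = 1/(1 − 72) = -1/71. Expand this rational in ℤ_2: compute digits iteratively via d_i = x_i mod 2, x_{i+1} = (x_i − d_i)/2. The first 5 digits are (1, 0, 0, 1, 0).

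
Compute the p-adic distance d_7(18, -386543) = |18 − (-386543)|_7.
d_7(18, -386543) = 1/16807

Step 1 — x − y = 18 − (-386543) = 386561. Step 2 — v_7(386561) = 5 (factor: 386561 = (7^5 · 23); the sign does not affect v_p). Step 3 — |x − y|_7 = 7^{-5} = 1/16807.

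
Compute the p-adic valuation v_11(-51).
v_11(-51) = 0

v_11(n) is the largest exponent k such that 11^k divides n. Factor out: -51 = -11^0 · 51. (Sign doesn't affect v_p.) So v_11(-51) = 0.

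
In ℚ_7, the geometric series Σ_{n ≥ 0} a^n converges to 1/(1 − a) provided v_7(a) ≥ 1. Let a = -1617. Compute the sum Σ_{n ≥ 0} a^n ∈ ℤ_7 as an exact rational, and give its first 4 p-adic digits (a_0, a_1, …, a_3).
Σ a^n = 1/(1 − a) = 1/1618;  first 4 digits = (1, 0, 2, 2)

v_7(a) = 2 ≥ 1, so the series converges in ℤ_7 to 1/(1 − a) = 1/(1 − (-1617)) = 1/1618. Expand this rational in ℤ_7: compute digits iteratively via d_i = x_i mod 7, x_{i+1} = (x_i − d_i)/7. The first 4 digits are (1, 0, 2, 2).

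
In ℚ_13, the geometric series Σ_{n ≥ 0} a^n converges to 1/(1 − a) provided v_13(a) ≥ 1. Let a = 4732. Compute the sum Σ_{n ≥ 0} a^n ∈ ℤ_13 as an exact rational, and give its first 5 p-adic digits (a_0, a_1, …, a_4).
Σ a^n = 1/(1 − a) = -1/4731;  first 5 digits = (1, 0, 2, 2, 4)

v_13(a) = 2 ≥ 1, so the series converges in ℤ_13 to 1/(1 − a) = 1/(1 − 4732) = -1/4731. Expand this rational in ℤ_13: compute digits iteratively via d_i = x_i mod 13, x_{i+1} = (x_i − d_i)/13. The first 5 digits are (1, 0, 2, 2, 4).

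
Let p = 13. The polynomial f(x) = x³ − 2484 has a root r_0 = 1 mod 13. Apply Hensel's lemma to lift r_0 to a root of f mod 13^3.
r_2 = 40 (mod 2197)

Hensel: r_{i+1} = r_i − f(r_i)/f′(r_i) mod 13^{i+2}, where f′(x) = 3x². Iterate:
  r_0 = 1 (mod 13)
  r_1 = 40 (mod 169)
  r_2 = 40 (mod 2197)
Final: r = 40 with f(r) ≡ 0 mod 13^3.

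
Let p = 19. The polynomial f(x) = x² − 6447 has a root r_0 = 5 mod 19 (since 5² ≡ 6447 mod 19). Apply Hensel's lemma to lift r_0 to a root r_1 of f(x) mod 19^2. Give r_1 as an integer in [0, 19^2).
r_1 = 214 (mod 361)

Hensel's recurrence: r_{i+1} = r_i − f(r_i)·(f′(r_i))^{-1} mod 19^{i+2}, with f′(x) = 2x. Iterate:
  r_0 = 5 (mod 19)
  r_1 = 214 (mod 361)
Final: r_1 = 214, and one checks f(r_1) ≡ 0 mod 19^2.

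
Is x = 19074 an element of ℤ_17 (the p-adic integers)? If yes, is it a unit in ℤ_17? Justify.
x ∈ ℤ_17 but not a unit; v_17(x) = 2 > 0

ℤ_17 = {x ∈ ℚ_17 : v_17(x) ≥ 0} and ℤ_17^× = {x ∈ ℤ_17 : v_17(x) = 0}. Here v_17(19074) = v_17(num) − v_17(den) = 2; compare against these criteria.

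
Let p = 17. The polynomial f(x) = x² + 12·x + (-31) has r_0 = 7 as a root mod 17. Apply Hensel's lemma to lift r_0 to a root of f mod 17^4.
r_3 = 5583 (mod 83521)

Hensel: r_{i+1} = r_i − f(r_i)·(f′(r_i))^{-1} mod 17^{i+2}, f′(x) = 2x + 12. Iterate:
  r_0 = 7 (mod 17)
  r_1 = 92 (mod 289)
  r_2 = 670 (mod 4913)
  r_3 = 5583 (mod 83521)
Final: r = 5583 satisfies f(r) ≡ 0 mod 17^4.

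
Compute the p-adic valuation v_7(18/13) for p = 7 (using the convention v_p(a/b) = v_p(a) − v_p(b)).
v_7(18/13) = 0

Factor powers of 7 from the numerator and denominator of the reduced fraction: 18 = 7^0 · 18 and 13 = 7^0 · 13. Apply v_p(a/b) = v_p(a) − v_p(b): v_7(18/13) = 0 − 0 = 0.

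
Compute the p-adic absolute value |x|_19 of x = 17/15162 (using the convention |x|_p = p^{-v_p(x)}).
|17/15162|_19 = 361

Step 1 — compute v_19(x) by factoring powers of 19 out of the numerator and denominator: v_19(17/15162) = -2. Step 2 — apply |x|_p = p^{-v_p(x)} = 19^{2} = 361.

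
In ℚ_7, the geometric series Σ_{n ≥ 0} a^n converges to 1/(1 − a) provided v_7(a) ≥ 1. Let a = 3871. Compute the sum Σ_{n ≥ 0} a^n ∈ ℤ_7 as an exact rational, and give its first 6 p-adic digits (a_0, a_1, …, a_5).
Σ a^n = 1/(1 − a) = -1/3870;  first 6 digits = (1, 0, 2, 4, 5, 2)

v_7(a) = 2 ≥ 1, so the series converges in ℤ_7 to 1/(1 − a) = 1/(1 − 3871) = -1/3870. Expand this rational in ℤ_7: compute digits iteratively via d_i = x_i mod 7, x_{i+1} = (x_i − d_i)/7. The first 6 digits are (1, 0, 2, 4, 5, 2).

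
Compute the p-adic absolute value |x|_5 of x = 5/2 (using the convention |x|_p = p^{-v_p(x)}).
|5/2|_5 = 1/5

Step 1 — compute v_5(x) by factoring powers of 5 out of the numerator and denominator: v_5(5/2) = 1. Step 2 — apply |x|_p = p^{-v_p(x)} = 5^{-1} = 1/5.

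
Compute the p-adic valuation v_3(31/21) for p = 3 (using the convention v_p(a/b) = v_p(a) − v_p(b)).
v_3(31/21) = -1

Factor powers of 3 from the numerator and denominator of the reduced fraction: 31 = 3^0 · 31 and 21 = 3^1 · 7. Apply v_p(a/b) = v_p(a) − v_p(b): v_3(31/21) = 0 − 1 = -1.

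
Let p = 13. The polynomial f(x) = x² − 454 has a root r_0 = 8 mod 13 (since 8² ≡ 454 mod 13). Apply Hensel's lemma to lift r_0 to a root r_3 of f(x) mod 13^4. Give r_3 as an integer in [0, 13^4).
r_3 = 15179 (mod 28561)

Hensel's recurrence: r_{i+1} = r_i − f(r_i)·(f′(r_i))^{-1} mod 13^{i+2}, with f′(x) = 2x. Iterate:
  r_0 = 8 (mod 13)
  r_1 = 138 (mod 169)
  r_2 = 1997 (mod 2197)
  r_3 = 15179 (mod 28561)
Final: r_3 = 15179, and one checks f(r_3) ≡ 0 mod 13^4.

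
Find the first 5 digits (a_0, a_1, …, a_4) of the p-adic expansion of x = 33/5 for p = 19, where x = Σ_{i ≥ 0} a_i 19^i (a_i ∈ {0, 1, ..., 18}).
(a_0, …, a_4) = (18, 7, 11, 7, 11)

v_19(33/5) = 0 (numerator and denominator both coprime to 19), so x ∈ ℤ_19^×. Compute digits iteratively via a_i = x_i mod 19, x_{i+1} = (x_i − a_i)/19, with x_0 = x:
  x_0 = 33/5;  a_0 = 18;  x_1 = (x_0 − 18)/19 = -3/5
  x_1 = -3/5;  a_1 = 7;  x_2 = (x_1 − 7)/19 = -2/5
  x_2 = -2/5;  a_2 = 11;  x_3 = (x_2 − 11)/19 = -3/5
  x_3 = -3/5;  a_3 = 7;  x_4 = (x_3 − 7)/19 = -2/5
  x_4 = -2/5;  a_4 = 11;  x_5 = (x_4 − 11)/19 = -3/5
Digits: (18, 7, 11, 7, 11).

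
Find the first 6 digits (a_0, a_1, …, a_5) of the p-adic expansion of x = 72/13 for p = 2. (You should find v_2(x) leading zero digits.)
(a_0, …, a_5) = (0, 0, 0, 1, 0, 1)

v_2(72/13) = 3, so a_0 = ... = a_2 = 0. Factor out: x = 2^3 · u with u = 9/13 a unit in ℤ_2. Expand u iteratively via a_{v+i} = u_i mod 2, u_{i+1} = (u_i − a_{v+i})/2:
  u_0 = 9/13;  a_3 = 1;  u_1 = (u_0 − 1)/2 = -2/13
  u_1 = -2/13;  a_4 = 0;  u_2 = (u_1 − 0)/2 = -1/13
  u_2 = -1/13;  a_5 = 1;  u_3 = (u_2 − 1)/2 = -7/13
Digits: (0, 0, 0, 1, 0, 1).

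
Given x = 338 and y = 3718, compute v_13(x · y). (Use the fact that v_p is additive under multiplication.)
v_13(1256684) = 4

v_p(x) = 2 (factor: 338 = 13^2 · 2); v_p(y) = 2 (factor: 3718 = 13^2 · 22). Additivity: v_p(xy) = v_p(x) + v_p(y) = 2 + 2 = 4. (Direct check: xy = 1256684 = 13^4 · (44).)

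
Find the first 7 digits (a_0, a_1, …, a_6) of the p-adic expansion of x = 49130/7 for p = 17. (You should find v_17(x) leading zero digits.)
(a_0, …, a_6) = (0, 0, 0, 16, 4, 7, 2)

v_17(49130/7) = 3, so a_0 = ... = a_2 = 0. Factor out: x = 17^3 · u with u = 10/7 a unit in ℤ_17. Expand u iteratively via a_{v+i} = u_i mod 17, u_{i+1} = (u_i − a_{v+i})/17:
  u_0 = 10/7;  a_3 = 16;  u_1 = (u_0 − 16)/17 = -6/7
  u_1 = -6/7;  a_4 = 4;  u_2 = (u_1 − 4)/17 = -2/7
  u_2 = -2/7;  a_5 = 7;  u_3 = (u_2 − 7)/17 = -3/7
  u_3 = -3/7;  a_6 = 2;  u_4 = (u_3 − 2)/17 = -1/7
Digits: (0, 0, 0, 16, 4, 7, 2).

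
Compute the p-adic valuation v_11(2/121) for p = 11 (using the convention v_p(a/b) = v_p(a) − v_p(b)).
v_11(2/121) = -2

Factor powers of 11 from the numerator and denominator of the reduced fraction: 2 = 11^0 · 2 and 121 = 11^2 · 1. Apply v_p(a/b) = v_p(a) − v_p(b): v_11(2/121) = 0 − 2 = -2.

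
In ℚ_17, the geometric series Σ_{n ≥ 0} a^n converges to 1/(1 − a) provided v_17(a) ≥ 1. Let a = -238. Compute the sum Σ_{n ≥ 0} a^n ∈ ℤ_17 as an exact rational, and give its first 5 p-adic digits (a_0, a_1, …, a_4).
Σ a^n = 1/(1 − a) = 1/239;  first 5 digits = (1, 3, 8, 4, 5)

v_17(a) = 1 ≥ 1, so the series converges in ℤ_17 to 1/(1 − a) = 1/(1 − (-238)) = 1/239. Expand this rational in ℤ_17: compute digits iteratively via d_i = x_i mod 17, x_{i+1} = (x_i − d_i)/17. The first 5 digits are (1, 3, 8, 4, 5).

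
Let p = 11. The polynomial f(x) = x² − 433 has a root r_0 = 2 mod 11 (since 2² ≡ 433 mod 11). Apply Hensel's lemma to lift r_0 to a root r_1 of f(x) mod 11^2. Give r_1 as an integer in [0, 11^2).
r_1 = 79 (mod 121)

Hensel's recurrence: r_{i+1} = r_i − f(r_i)·(f′(r_i))^{-1} mod 11^{i+2}, with f′(x) = 2x. Iterate:
  r_0 = 2 (mod 11)
  r_1 = 79 (mod 121)
Final: r_1 = 79, and one checks f(r_1) ≡ 0 mod 11^2.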